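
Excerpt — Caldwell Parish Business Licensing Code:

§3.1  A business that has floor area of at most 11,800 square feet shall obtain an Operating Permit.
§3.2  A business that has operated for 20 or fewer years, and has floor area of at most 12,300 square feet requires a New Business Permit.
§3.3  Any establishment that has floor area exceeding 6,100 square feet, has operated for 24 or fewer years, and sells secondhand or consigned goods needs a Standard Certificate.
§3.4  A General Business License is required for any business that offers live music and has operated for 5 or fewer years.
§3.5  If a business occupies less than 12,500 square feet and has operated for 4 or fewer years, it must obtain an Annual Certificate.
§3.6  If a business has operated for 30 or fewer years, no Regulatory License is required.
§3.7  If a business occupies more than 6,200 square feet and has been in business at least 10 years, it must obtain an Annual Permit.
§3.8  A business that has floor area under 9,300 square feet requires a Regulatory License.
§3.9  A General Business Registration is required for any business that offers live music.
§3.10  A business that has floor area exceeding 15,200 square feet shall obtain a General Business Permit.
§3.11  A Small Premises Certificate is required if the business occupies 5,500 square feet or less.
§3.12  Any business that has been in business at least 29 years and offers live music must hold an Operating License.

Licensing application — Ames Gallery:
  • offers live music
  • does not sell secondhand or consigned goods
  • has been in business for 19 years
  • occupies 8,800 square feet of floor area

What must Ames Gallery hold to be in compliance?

Annual Permit, General Business Registration, New Business Permit, Operating Permit

§3.1 floor area 8,800 square feet ≤ 11,800 square feet → Operating Permit required.
§3.2 years in business 19 ≤ 20; floor area 8,800 square feet ≤ 12,300 square feet → New Business Permit required.
§3.3 floor area 8,800 square feet > 6,100 square feet; years in business 19 ≤ 24; does not sell secondhand or consigned goods → Standard Certificate not required.
§3.4 offers live music; years in business 19 > 5 → General Business License not required.
§3.5 floor area 8,800 square feet < 12,500 square feet; years in business 19 > 4 → Annual Certificate not required.
§3.6 years in business 19 ≤ 30 → exempt from Regulatory License.
§3.7 floor area 8,800 square feet > 6,200 square feet; years in business 19 ≥ 10 → Annual Permit required.
§3.8 floor area 8,800 square feet < 9,300 square feet → Regulatory License required.
§3.9 offers live music → General Business Registration required.
§3.10 floor area 8,800 square feet ≤ 15,200 square feet → General Business Permit not required.
§3.11 floor area 8,800 square feet > 5,500 square feet → Small Premises Certificate not required.
§3.12 years in business 19 < 29; offers live music → Operating License not required.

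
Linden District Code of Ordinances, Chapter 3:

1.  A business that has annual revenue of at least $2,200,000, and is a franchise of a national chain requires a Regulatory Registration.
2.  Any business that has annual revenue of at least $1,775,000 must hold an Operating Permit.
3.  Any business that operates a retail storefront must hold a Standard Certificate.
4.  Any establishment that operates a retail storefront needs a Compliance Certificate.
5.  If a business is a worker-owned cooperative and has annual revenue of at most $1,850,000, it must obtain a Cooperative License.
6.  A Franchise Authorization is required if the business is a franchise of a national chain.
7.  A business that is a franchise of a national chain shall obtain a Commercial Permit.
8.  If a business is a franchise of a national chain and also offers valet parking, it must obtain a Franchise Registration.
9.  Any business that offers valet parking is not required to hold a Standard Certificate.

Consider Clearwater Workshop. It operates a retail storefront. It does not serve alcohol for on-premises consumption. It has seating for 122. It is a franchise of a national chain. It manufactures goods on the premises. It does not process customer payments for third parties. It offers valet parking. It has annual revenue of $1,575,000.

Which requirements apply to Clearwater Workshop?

1. revenue $1,575,000 < $2,200,000; is a franchise of a national chain → Regulatory Registration not required.
2. revenue $1,575,000 < $1,775,000 → Operating Permit not required.
3. operates a retail storefront → Standard Certificate required.
4. operates a retail storefront → Compliance Certificate required.
5. is a franchise of a national chain (not: is a worker-owned cooperative); revenue $1,575,000 ≤ $1,850,000 → Cooperative License not required.
6. is a franchise of a national chain → Franchise Authorization required.
7. is a franchise of a national chain → Commercial Permit required.
8. is a franchise of a national chain; offers valet parking → Franchise Registration required.
9. offers valet parking → exempt from Standard Certificate.

Commercial Permit, Compliance Certificate, Franchise Authorization, Franchise Registration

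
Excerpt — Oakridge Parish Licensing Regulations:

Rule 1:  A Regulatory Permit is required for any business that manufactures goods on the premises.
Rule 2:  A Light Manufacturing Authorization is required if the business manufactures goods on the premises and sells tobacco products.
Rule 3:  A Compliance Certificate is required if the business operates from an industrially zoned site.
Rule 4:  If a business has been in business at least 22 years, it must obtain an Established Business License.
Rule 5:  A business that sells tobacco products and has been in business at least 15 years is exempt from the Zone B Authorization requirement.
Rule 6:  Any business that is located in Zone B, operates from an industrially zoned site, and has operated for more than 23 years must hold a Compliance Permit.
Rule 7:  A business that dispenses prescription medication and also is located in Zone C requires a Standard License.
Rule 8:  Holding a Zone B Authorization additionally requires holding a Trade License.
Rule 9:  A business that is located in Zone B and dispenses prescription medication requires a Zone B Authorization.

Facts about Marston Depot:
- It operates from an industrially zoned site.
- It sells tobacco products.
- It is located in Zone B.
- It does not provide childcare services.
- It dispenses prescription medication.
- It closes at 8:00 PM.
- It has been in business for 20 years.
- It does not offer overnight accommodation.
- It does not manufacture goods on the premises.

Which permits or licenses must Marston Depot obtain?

Rule 1: does not manufacture goods on the premises → Regulatory Permit not required.
Rule 2: does not manufacture goods on the premises; sells tobacco products → Light Manufacturing Authorization not required.
Rule 3: operates from an industrially zoned site → Compliance Certificate required.
Rule 4: years in business 20 < 22 → Established Business License not required.
Rule 5: sells tobacco products; years in business 20 ≥ 15 → exempt from Zone B Authorization.
Rule 6: is located in Zone B; operates from an industrially zoned site; years in business 20 ≤ 23 → Compliance Permit not required.
Rule 7: dispenses prescription medication; is located in Zone B (not: is located in Zone C) → Standard License not required.
Rule 8: Zone B Authorization is not required → no effect.
Rule 9: is located in Zone B; dispenses prescription medication → Zone B Authorization required.

Compliance Certificate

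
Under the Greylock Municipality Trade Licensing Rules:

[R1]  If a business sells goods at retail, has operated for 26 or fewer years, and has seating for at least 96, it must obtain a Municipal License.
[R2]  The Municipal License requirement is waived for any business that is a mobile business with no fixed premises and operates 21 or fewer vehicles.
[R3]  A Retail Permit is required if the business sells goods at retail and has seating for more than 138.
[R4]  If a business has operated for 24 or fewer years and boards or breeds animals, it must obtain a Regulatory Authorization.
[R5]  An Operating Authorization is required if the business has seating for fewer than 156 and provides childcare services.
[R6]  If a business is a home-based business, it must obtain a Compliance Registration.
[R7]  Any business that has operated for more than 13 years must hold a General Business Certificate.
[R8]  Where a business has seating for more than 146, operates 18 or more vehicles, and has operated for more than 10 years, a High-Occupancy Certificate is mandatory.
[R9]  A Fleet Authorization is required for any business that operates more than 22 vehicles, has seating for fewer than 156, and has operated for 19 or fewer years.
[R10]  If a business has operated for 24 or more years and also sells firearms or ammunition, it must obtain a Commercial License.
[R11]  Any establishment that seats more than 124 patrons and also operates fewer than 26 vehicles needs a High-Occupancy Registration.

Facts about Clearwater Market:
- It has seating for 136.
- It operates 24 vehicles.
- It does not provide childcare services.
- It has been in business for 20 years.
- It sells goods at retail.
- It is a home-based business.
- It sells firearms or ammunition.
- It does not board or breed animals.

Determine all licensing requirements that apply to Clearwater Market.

[R1] sells goods at retail; years in business 20 ≤ 26; seating 136 ≥ 96 → Municipal License required.
[R2] is a home-based business (not: is a mobile business with no fixed premises); vehicles 24 > 21 → Municipal License exemption does not apply.
[R3] sells goods at retail; seating 136 ≤ 138 → Retail Permit not required.
[R4] years in business 20 ≤ 24; does not board or breed animals → Regulatory Authorization not required.
[R5] seating 136 < 156; does not provide childcare services → Operating Authorization not required.
[R6] is a home-based business → Compliance Registration required.
[R7] years in business 20 > 13 → General Business Certificate required.
[R8] seating 136 ≤ 146; vehicles 24 ≥ 18; years in business 20 > 10 → High-Occupancy Certificate not required.
[R9] vehicles 24 > 22; seating 136 < 156; years in business 20 > 19 → Fleet Authorization not required.
[R10] years in business 20 < 24; sells firearms or ammunition → Commercial License not required.
[R11] seating 136 > 124; vehicles 24 < 26 → High-Occupancy Registration required.

Compliance Registration, General Business Certificate, High-Occupancy Registration, Municipal License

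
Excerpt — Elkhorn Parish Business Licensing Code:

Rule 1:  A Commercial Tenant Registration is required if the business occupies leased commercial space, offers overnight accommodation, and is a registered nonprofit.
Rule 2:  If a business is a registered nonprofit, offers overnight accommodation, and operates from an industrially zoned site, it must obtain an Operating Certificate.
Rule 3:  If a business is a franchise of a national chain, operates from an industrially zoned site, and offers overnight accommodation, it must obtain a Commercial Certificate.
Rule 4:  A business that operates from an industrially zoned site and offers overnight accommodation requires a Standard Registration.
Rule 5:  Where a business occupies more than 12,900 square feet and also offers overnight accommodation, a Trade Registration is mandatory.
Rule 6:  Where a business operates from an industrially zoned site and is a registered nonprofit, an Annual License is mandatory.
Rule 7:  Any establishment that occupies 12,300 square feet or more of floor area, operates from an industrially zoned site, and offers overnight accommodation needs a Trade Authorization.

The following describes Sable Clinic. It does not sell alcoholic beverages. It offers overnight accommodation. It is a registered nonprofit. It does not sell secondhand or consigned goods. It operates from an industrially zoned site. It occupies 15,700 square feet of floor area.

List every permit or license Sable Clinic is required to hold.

Rule 1: operates from an industrially zoned site (not: occupies leased commercial space); offers overnight accommodation; is a registered nonprofit → Commercial Tenant Registration not required.
Rule 2: is a registered nonprofit; offers overnight accommodation; operates from an industrially zoned site → Operating Certificate required.
Rule 3: is a registered nonprofit (not: is a franchise of a national chain); operates from an industrially zoned site; offers overnight accommodation → Commercial Certificate not required.
Rule 4: operates from an industrially zoned site; offers overnight accommodation → Standard Registration required.
Rule 5: floor area 15,700 square feet > 12,900 square feet; offers overnight accommodation → Trade Registration required.
Rule 6: operates from an industrially zoned site; is a registered nonprofit → Annual License required.
Rule 7: floor area 15,700 square feet ≥ 12,300 square feet; operates from an industrially zoned site; offers overnight accommodation → Trade Authorization required.

Annual License, Operating Certificate, Standard Registration, Trade Authorization, Trade Registration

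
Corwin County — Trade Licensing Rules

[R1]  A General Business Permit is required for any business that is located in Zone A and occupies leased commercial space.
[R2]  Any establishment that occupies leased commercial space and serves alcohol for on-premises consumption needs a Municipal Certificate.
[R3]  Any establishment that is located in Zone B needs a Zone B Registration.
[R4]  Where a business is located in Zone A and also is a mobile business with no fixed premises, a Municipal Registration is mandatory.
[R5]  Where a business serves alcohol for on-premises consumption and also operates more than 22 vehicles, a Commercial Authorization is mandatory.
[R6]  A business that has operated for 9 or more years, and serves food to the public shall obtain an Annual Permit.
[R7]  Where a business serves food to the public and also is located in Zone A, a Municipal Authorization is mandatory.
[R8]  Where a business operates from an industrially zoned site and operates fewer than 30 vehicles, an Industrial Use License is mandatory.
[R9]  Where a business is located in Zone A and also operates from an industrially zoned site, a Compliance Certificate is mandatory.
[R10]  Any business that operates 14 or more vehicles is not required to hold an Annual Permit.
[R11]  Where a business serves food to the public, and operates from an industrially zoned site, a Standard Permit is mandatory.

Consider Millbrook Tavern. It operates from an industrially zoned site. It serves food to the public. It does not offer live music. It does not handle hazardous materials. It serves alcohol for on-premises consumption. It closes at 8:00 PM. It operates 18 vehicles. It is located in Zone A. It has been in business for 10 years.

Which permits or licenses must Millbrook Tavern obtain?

[R1] is located in Zone A; operates from an industrially zoned site (not: occupies leased commercial space) → General Business Permit not required.
[R2] operates from an industrially zoned site (not: occupies leased commercial space); serves alcohol for on-premises consumption → Municipal Certificate not required.
[R3] is located in Zone A (not: is located in Zone B) → Zone B Registration not required.
[R4] is located in Zone A; operates from an industrially zoned site (not: is a mobile business with no fixed premises) → Municipal Registration not required.
[R5] serves alcohol for on-premises consumption; vehicles 18 ≤ 22 → Commercial Authorization not required.
[R6] years in business 10 ≥ 9; serves food to the public → Annual Permit required.
[R7] serves food to the public; is located in Zone A → Municipal Authorization required.
[R8] operates from an industrially zoned site; vehicles 18 < 30 → Industrial Use License required.
[R9] is located in Zone A; operates from an industrially zoned site → Compliance Certificate required.
[R10] vehicles 18 ≥ 14 → exempt from Annual Permit.
[R11] serves food to the public; operates from an industrially zoned site → Standard Permit required.

Compliance Certificate, Industrial Use License, Municipal Authorization, Standard Permit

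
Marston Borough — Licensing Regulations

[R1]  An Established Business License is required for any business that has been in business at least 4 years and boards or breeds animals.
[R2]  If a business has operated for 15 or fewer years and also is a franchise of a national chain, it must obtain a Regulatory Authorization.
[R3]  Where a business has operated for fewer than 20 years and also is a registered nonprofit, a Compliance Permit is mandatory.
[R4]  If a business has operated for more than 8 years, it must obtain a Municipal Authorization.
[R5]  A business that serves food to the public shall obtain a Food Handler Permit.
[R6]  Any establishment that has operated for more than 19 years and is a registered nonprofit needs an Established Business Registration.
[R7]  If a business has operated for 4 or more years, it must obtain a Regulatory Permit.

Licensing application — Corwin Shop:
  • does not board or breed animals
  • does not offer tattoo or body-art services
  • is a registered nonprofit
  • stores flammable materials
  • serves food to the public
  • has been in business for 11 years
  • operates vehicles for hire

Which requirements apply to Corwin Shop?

[R1] years in business 11 ≥ 4; does not board or breed animals → Established Business License not required.
[R2] years in business 11 ≤ 15; is a registered nonprofit (not: is a franchise of a national chain) → Regulatory Authorization not required.
[R3] years in business 11 < 20; is a registered nonprofit → Compliance Permit required.
[R4] years in business 11 > 8 → Municipal Authorization required.
[R5] serves food to the public → Food Handler Permit required.
[R6] years in business 11 ≤ 19; is a registered nonprofit → Established Business Registration not required.
[R7] years in business 11 ≥ 4 → Regulatory Permit required.

Compliance Permit, Food Handler Permit, Municipal Authorization, Regulatory Permit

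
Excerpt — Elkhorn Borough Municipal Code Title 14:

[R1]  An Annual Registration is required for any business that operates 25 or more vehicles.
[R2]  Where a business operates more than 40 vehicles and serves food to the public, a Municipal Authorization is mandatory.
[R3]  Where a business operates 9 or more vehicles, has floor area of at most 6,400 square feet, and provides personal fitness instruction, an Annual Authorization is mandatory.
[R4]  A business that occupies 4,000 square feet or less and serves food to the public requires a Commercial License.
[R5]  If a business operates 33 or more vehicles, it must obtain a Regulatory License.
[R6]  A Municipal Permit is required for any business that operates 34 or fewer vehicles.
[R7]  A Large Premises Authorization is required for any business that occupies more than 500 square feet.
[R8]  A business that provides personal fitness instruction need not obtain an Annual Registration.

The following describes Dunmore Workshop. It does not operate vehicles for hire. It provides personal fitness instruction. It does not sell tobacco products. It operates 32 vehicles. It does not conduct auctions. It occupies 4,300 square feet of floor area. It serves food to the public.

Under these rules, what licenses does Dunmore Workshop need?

[R1] vehicles 32 ≥ 25 → Annual Registration required.
[R2] vehicles 32 ≤ 40; serves food to the public → Municipal Authorization not required.
[R3] vehicles 32 ≥ 9; floor area 4,300 square feet ≤ 6,400 square feet; provides personal fitness instruction → Annual Authorization required.
[R4] floor area 4,300 square feet > 4,000 square feet; serves food to the public → Commercial License not required.
[R5] vehicles 32 < 33 → Regulatory License not required.
[R6] vehicles 32 ≤ 34 → Municipal Permit required.
[R7] floor area 4,300 square feet > 500 square feet → Large Premises Authorization required.
[R8] provides personal fitness instruction → exempt from Annual Registration.

Annual Authorization, Large Premises Authorization, Municipal Permit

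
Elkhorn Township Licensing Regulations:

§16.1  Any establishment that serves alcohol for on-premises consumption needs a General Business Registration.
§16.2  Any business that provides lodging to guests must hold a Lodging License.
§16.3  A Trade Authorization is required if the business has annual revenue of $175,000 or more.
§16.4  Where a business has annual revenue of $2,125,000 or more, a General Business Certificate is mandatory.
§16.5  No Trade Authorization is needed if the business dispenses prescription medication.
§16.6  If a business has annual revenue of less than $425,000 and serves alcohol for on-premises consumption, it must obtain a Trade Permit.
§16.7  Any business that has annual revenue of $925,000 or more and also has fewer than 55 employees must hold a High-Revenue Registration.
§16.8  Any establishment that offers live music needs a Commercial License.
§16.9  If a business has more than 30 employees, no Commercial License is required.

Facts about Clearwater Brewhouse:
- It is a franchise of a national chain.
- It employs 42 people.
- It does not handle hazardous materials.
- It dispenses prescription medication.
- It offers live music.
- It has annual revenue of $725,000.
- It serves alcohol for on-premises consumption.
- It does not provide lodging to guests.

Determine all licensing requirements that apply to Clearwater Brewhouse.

§16.1 serves alcohol for on-premises consumption → General Business Registration required.
§16.2 does not provide lodging to guests → Lodging License not required.
§16.3 revenue $725,000 ≥ $175,000 → Trade Authorization required.
§16.4 revenue $725,000 < $2,125,000 → General Business Certificate not required.
§16.5 dispenses prescription medication → exempt from Trade Authorization.
§16.6 revenue $725,000 ≥ $425,000; serves alcohol for on-premises consumption → Trade Permit not required.
§16.7 revenue $725,000 < $925,000; employees 42 < 55 → High-Revenue Registration not required.
§16.8 offers live music → Commercial License required.
§16.9 employees 42 > 30 → exempt from Commercial License.

General Business Registration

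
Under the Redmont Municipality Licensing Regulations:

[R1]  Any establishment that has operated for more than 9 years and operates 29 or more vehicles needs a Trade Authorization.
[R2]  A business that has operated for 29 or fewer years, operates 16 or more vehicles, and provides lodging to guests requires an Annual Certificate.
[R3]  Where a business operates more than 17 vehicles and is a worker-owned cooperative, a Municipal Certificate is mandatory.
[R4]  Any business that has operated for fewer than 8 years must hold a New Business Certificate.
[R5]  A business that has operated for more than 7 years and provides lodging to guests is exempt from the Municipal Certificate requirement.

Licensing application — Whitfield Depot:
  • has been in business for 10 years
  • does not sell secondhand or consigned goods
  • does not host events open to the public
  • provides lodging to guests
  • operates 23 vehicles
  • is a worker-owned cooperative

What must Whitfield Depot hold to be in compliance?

Annual Certificate

[R1] years in business 10 > 9; vehicles 23 < 29 → Trade Authorization not required.
[R2] years in business 10 ≤ 29; vehicles 23 ≥ 16; provides lodging to guests → Annual Certificate required.
[R3] vehicles 23 > 17; is a worker-owned cooperative → Municipal Certificate required.
[R4] years in business 10 ≥ 8 → New Business Certificate not required.
[R5] years in business 10 > 7; provides lodging to guests → exempt from Municipal Certificate.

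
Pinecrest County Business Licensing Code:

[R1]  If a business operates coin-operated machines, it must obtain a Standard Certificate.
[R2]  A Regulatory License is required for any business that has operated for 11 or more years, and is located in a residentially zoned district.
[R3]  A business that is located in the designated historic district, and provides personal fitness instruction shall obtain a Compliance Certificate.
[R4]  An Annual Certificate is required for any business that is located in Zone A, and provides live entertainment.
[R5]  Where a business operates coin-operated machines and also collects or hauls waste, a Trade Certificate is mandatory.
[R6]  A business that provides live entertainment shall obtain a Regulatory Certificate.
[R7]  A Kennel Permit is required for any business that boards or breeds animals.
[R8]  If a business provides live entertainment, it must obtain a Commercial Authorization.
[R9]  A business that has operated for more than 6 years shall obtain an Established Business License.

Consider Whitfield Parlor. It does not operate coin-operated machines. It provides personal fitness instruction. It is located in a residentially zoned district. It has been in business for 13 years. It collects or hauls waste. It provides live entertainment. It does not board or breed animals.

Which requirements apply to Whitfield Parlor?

[R1] does not operate coin-operated machines → Standard Certificate not required.
[R2] years in business 13 ≥ 11; is located in a residentially zoned district → Regulatory License required.
[R3] is located in a residentially zoned district (not: is located in the designated historic district); provides personal fitness instruction → Compliance Certificate not required.
[R4] is located in a residentially zoned district (not: is located in Zone A); provides live entertainment → Annual Certificate not required.
[R5] does not operate coin-operated machines; collects or hauls waste → Trade Certificate not required.
[R6] provides live entertainment → Regulatory Certificate required.
[R7] does not board or breed animals → Kennel Permit not required.
[R8] provides live entertainment → Commercial Authorization required.
[R9] years in business 13 > 6 → Established Business License required.

Commercial Authorization, Established Business License, Regulatory Certificate, Regulatory License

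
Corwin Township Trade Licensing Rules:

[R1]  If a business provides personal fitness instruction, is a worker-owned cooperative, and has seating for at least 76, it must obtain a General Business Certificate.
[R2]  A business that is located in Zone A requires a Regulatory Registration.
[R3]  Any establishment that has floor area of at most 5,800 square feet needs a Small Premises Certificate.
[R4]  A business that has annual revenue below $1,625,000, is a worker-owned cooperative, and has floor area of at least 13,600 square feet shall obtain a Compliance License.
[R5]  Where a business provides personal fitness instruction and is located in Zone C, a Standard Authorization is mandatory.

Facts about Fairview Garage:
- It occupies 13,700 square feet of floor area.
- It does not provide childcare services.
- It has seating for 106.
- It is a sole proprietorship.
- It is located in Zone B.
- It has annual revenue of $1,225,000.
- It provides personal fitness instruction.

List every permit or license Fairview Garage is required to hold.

[R1] provides personal fitness instruction; is a sole proprietorship (not: is a worker-owned cooperative); seating 106 ≥ 76 → General Business Certificate not required.
[R2] is located in Zone B (not: is located in Zone A) → Regulatory Registration not required.
[R3] floor area 13,700 square feet > 5,800 square feet → Small Premises Certificate not required.
[R4] revenue $1,225,000 < $1,625,000; is a sole proprietorship (not: is a worker-owned cooperative); floor area 13,700 square feet ≥ 13,600 square feet → Compliance License not required.
[R5] provides personal fitness instruction; is located in Zone B (not: is located in Zone C) → Standard Authorization not required.

None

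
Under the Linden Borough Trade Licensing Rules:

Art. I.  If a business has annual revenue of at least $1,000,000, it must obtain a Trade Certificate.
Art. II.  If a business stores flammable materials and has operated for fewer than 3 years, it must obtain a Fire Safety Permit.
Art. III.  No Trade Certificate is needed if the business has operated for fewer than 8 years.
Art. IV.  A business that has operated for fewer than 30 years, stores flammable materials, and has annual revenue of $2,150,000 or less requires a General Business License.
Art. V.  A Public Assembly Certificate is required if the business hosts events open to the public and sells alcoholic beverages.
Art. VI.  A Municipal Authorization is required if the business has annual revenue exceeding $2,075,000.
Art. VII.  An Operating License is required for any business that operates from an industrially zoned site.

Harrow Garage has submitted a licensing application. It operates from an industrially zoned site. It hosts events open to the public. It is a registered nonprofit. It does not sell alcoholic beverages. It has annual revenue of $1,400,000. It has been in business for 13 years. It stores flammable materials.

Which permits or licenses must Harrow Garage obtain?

Art. I. revenue $1,400,000 ≥ $1,000,000 → Trade Certificate required.
Art. II. stores flammable materials; years in business 13 ≥ 3 → Fire Safety Permit not required.
Art. III. years in business 13 ≥ 8 → Trade Certificate exemption does not apply.
Art. IV. years in business 13 < 30; stores flammable materials; revenue $1,400,000 ≤ $2,150,000 → General Business License required.
Art. V. hosts events open to the public; does not sell alcoholic beverages → Public Assembly Certificate not required.
Art. VI. revenue $1,400,000 ≤ $2,075,000 → Municipal Authorization not required.
Art. VII. operates from an industrially zoned site → Operating License required.

General Business License, Operating License, Trade Certificate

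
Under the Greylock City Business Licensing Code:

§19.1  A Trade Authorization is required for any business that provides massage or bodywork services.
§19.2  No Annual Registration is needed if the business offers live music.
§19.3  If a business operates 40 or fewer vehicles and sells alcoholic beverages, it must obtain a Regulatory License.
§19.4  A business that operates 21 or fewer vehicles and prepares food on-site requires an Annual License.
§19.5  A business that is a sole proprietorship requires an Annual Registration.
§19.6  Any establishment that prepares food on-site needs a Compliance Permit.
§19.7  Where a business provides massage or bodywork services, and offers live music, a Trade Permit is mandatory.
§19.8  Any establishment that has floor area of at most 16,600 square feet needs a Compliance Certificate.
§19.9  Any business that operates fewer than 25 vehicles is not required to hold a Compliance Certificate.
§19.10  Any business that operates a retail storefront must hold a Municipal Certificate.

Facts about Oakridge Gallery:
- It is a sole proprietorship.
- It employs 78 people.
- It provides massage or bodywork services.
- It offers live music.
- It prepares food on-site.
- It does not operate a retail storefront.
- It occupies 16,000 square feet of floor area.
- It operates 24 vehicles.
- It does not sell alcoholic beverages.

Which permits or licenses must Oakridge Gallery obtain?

§19.1 provides massage or bodywork services → Trade Authorization required.
§19.2 offers live music → exempt from Annual Registration.
§19.3 vehicles 24 ≤ 40; does not sell alcoholic beverages → Regulatory License not required.
§19.4 vehicles 24 > 21; prepares food on-site → Annual License not required.
§19.5 is a sole proprietorship → Annual Registration required.
§19.6 prepares food on-site → Compliance Permit required.
§19.7 provides massage or bodywork services; offers live music → Trade Permit required.
§19.8 floor area 16,000 square feet ≤ 16,600 square feet → Compliance Certificate required.
§19.9 vehicles 24 < 25 → exempt from Compliance Certificate.
§19.10 does not operate a retail storefront → Municipal Certificate not required.

Compliance Permit, Trade Authorization, Trade Permit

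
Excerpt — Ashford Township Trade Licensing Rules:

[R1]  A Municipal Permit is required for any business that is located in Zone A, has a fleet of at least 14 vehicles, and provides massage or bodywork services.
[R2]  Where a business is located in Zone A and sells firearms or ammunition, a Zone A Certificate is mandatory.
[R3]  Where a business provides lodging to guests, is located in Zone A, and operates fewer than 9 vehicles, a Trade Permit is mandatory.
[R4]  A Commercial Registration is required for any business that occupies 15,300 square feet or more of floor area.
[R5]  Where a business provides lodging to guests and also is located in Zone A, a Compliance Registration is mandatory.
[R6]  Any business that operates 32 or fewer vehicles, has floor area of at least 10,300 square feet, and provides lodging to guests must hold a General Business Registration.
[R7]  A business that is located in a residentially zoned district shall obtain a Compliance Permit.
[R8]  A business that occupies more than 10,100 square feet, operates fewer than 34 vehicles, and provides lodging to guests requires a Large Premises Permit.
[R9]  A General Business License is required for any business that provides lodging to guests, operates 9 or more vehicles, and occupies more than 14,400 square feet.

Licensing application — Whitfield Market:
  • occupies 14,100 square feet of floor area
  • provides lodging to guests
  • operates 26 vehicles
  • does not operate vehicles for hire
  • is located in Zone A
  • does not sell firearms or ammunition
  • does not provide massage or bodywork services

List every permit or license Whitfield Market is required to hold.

[R1] is located in Zone A; vehicles 26 ≥ 14; does not provide massage or bodywork services → Municipal Permit not required.
[R2] is located in Zone A; does not sell firearms or ammunition → Zone A Certificate not required.
[R3] provides lodging to guests; is located in Zone A; vehicles 26 ≥ 9 → Trade Permit not required.
[R4] floor area 14,100 square feet < 15,300 square feet → Commercial Registration not required.
[R5] provides lodging to guests; is located in Zone A → Compliance Registration required.
[R6] vehicles 26 ≤ 32; floor area 14,100 square feet ≥ 10,300 square feet; provides lodging to guests → General Business Registration required.
[R7] is located in Zone A (not: is located in a residentially zoned district) → Compliance Permit not required.
[R8] floor area 14,100 square feet > 10,100 square feet; vehicles 26 < 34; provides lodging to guests → Large Premises Permit required.
[R9] provides lodging to guests; vehicles 26 ≥ 9; floor area 14,100 square feet ≤ 14,400 square feet → General Business License not required.

Compliance Registration, General Business Registration, Large Premises Permit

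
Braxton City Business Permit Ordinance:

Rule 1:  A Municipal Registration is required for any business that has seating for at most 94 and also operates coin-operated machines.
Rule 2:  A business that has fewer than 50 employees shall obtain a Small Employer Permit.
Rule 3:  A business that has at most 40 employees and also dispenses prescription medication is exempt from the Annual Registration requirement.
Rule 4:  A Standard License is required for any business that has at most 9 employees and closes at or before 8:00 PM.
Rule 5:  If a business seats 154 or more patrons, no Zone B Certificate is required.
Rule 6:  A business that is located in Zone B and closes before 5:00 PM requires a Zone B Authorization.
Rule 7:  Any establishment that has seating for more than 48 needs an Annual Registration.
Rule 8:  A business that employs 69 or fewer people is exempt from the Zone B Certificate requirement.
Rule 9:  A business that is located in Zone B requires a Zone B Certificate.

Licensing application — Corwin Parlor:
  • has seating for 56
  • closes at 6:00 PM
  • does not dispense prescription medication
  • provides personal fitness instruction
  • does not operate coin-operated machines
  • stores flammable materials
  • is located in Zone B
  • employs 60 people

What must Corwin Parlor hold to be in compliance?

Annual Registration

Rule 1: seating 56 ≤ 94; does not operate coin-operated machines → Municipal Registration not required.
Rule 2: employees 60 ≥ 50 → Small Employer Permit not required.
Rule 3: employees 60 > 40; does not dispense prescription medication → Annual Registration exemption does not apply.
Rule 4: employees 60 > 9; closes 6:00 PM, at/before 8:00 PM → Standard License not required.
Rule 5: seating 56 < 154 → Zone B Certificate exemption does not apply.
Rule 6: is located in Zone B; closes 6:00 PM, after 5:00 PM → Zone B Authorization not required.
Rule 7: seating 56 > 48 → Annual Registration required.
Rule 8: employees 60 ≤ 69 → exempt from Zone B Certificate.
Rule 9: is located in Zone B → Zone B Certificate required.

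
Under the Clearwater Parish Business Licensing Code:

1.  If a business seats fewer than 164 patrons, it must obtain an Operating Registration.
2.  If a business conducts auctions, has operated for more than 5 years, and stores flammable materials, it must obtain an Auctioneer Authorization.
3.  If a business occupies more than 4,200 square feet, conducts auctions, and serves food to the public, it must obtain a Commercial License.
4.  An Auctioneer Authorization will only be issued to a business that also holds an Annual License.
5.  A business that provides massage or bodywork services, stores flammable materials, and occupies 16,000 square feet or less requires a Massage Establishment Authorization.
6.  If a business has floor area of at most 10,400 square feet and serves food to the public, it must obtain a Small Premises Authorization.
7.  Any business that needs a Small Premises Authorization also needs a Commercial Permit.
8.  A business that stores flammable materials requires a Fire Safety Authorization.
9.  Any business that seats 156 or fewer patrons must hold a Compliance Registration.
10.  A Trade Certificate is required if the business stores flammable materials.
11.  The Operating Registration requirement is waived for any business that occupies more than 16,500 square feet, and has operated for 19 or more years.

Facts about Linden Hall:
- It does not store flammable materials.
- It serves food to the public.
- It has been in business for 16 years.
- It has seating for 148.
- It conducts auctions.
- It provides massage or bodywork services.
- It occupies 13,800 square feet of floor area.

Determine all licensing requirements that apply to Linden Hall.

Commercial License, Compliance Registration, Operating Registration

1. seating 148 < 164 → Operating Registration required.
2. conducts auctions; years in business 16 > 5; does not store flammable materials → Auctioneer Authorization not required.
3. floor area 13,800 square feet > 4,200 square feet; conducts auctions; serves food to the public → Commercial License required.
4. Auctioneer Authorization is not required → no effect.
5. provides massage or bodywork services; does not store flammable materials; floor area 13,800 square feet ≤ 16,000 square feet → Massage Establishment Authorization not required.
6. floor area 13,800 square feet > 10,400 square feet; serves food to the public → Small Premises Authorization not required.
7. Small Premises Authorization is not required → no effect.
8. does not store flammable materials → Fire Safety Authorization not required.
9. seating 148 ≤ 156 → Compliance Registration required.
10. does not store flammable materials → Trade Certificate not required.
11. floor area 13,800 square feet ≤ 16,500 square feet; years in business 16 < 19 → Operating Registration exemption does not apply.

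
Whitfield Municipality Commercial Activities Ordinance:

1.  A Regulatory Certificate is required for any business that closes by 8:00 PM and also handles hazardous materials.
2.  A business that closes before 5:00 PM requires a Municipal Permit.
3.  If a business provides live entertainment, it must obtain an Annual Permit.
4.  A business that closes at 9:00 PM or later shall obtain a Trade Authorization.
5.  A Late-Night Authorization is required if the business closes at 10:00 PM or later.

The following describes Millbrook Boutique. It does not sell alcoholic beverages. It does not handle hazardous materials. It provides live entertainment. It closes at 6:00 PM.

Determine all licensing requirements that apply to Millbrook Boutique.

Annual Permit

1. closes 6:00 PM, at/before 8:00 PM; does not handle hazardous materials → Regulatory Certificate not required.
2. closes 6:00 PM, after 5:00 PM → Municipal Permit not required.
3. provides live entertainment → Annual Permit required.
4. closes 6:00 PM, at/before 9:00 PM → Trade Authorization not required.
5. closes 6:00 PM, at/before 10:00 PM → Late-Night Authorization not required.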